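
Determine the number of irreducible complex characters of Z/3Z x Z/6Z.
18

Solution. The number of irreducible complex representations of a finite group equals its number of conjugacy classes. Z/3Z x Z/6Z is abelian of order 18, so every element is its own conjugacy class: 18 classes, so Z/3Z x Z/6Z (order 18) has exactly 18 irreducible complex representations.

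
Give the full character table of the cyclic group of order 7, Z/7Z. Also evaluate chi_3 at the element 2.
Character table of Z/7Z (irreps indexed chi_0,...,chi_6 with chi_k(m) = zeta_7^(k*m), zeta_7 = exp(2*pi*i/7)):
  irrep \ class  {0} (size 1)  {1} (size 1)    {2} (size 1)    {3} (size 1)    {4} (size 1)    {5} (size 1)    {6} (size 1)  
  chi_0          1             1               1               1               1               1               1             
  chi_1          1             exp(2*I*pi/7)   exp(4*I*pi/7)   exp(6*I*pi/7)   exp(-6*I*pi/7)  exp(-4*I*pi/7)  exp(-2*I*pi/7)
  chi_2          1             exp(4*I*pi/7)   exp(-6*I*pi/7)  exp(-2*I*pi/7)  exp(2*I*pi/7)   exp(6*I*pi/7)   exp(-4*I*pi/7)
  chi_3          1             exp(6*I*pi/7)   exp(-2*I*pi/7)  exp(4*I*pi/7)   exp(-4*I*pi/7)  exp(2*I*pi/7)   exp(-6*I*pi/7)
  chi_4          1             exp(-6*I*pi/7)  exp(2*I*pi/7)   exp(-4*I*pi/7)  exp(4*I*pi/7)   exp(-2*I*pi/7)  exp(6*I*pi/7) 
  chi_5          1             exp(-4*I*pi/7)  exp(6*I*pi/7)   exp(2*I*pi/7)   exp(-2*I*pi/7)  exp(-6*I*pi/7)  exp(4*I*pi/7) 
  chi_6          1             exp(-2*I*pi/7)  exp(-4*I*pi/7)  exp(-6*I*pi/7)  exp(6*I*pi/7)   exp(4*I*pi/7)   exp(2*I*pi/7) 

Spot check: chi_3(2) = zeta_7^(3*2) = zeta_7^6 = exp(-2*I*pi/7).

Derivation: Z/7Z is abelian, so all 7 irreducible complex representations are 1-dimensional. They are given by chi_k(m) = zeta_7^(k*m) for k = 0,...,6. Row orthogonality: sum_m chi_k(m) conj(chi_l(m)) = 7 * [k = l].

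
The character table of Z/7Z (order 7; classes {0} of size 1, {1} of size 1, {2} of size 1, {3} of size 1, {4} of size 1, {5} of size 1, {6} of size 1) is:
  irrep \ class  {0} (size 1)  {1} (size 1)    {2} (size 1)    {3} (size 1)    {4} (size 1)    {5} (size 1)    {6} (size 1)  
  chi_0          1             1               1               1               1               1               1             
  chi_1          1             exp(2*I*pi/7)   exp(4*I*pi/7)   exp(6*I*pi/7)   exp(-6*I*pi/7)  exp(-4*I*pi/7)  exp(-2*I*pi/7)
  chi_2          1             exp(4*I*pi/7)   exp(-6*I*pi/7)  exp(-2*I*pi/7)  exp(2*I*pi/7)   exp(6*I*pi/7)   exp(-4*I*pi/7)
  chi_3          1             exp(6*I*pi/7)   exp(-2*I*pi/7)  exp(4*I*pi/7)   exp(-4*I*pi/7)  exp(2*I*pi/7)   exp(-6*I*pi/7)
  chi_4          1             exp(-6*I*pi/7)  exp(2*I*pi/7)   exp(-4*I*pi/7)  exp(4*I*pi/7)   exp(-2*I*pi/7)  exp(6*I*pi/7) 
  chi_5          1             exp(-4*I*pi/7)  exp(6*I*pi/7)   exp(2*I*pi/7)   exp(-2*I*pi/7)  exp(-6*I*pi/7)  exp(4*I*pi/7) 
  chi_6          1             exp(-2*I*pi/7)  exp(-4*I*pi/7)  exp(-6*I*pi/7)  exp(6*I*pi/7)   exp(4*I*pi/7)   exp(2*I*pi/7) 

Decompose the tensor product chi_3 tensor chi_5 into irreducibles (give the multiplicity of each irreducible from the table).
chi_3 tensor chi_5 = chi_1 (all other irreducibles have multiplicity 0).

Details: The character of a tensor product is the pointwise product (chi_3 * chi_5)(C) = chi_3(C) * chi_5(C):
  {0}: (1)*(1), {1}: (exp(6*I*pi/7))*(exp(-4*I*pi/7)), {2}: (exp(-2*I*pi/7))*(exp(6*I*pi/7)), {3}: (exp(4*I*pi/7))*(exp(2*I*pi/7)), {4}: (exp(-4*I*pi/7))*(exp(-2*I*pi/7)), {5}: (exp(2*I*pi/7))*(exp(-6*I*pi/7)), {6}: (exp(-6*I*pi/7))*(exp(4*I*pi/7))
so (chi_3 * chi_5) takes values
  {0} -> 1, {1} -> exp(2*I*pi/7), {2} -> exp(4*I*pi/7), {3} -> exp(6*I*pi/7), {4} -> exp(-6*I*pi/7), {5} -> exp(-4*I*pi/7), {6} -> exp(-2*I*pi/7).
Now take the inner product of this character with each irreducible chi from the table, <chi_3*chi_5, chi> = (1/7) sum_C |C| (chi_3*chi_5)(C) conj(chi(C)):
  <chi_3*chi_5, chi_0> = (1/7)[1*(1)*conj(1) + 1*(exp(2*I*pi/7))*conj(1) + 1*(exp(4*I*pi/7))*conj(1) + 1*(exp(6*I*pi/7))*conj(1) + 1*(exp(-6*I*pi/7))*conj(1) + 1*(exp(-4*I*pi/7))*conj(1) + 1*(exp(-2*I*pi/7))*conj(1)]
      = (1/7)[(1) + (exp(2*I*pi/7)) + (exp(4*I*pi/7)) + (exp(6*I*pi/7)) + (exp(-6*I*pi/7)) + (exp(-4*I*pi/7)) + (exp(-2*I*pi/7))] = 0/7 = 0
  <chi_3*chi_5, chi_1> = (1/7)[1*(1)*conj(1) + 1*(exp(2*I*pi/7))*conj(exp(2*I*pi/7)) + 1*(exp(4*I*pi/7))*conj(exp(4*I*pi/7)) + 1*(exp(6*I*pi/7))*conj(exp(6*I*pi/7)) + 1*(exp(-6*I*pi/7))*conj(exp(-6*I*pi/7)) + 1*(exp(-4*I*pi/7))*conj(exp(-4*I*pi/7)) + 1*(exp(-2*I*pi/7))*conj(exp(-2*I*pi/7))]
      = (1/7)[(1) + (1) + (1) + (1) + (1) + (1) + (1)] = 7/7 = 1
  <chi_3*chi_5, chi_2> = (1/7)[1*(1)*conj(1) + 1*(exp(2*I*pi/7))*conj(exp(4*I*pi/7)) + 1*(exp(4*I*pi/7))*conj(exp(-6*I*pi/7)) + 1*(exp(6*I*pi/7))*conj(exp(-2*I*pi/7)) + 1*(exp(-6*I*pi/7))*conj(exp(2*I*pi/7)) + 1*(exp(-4*I*pi/7))*conj(exp(6*I*pi/7)) + 1*(exp(-2*I*pi/7))*conj(exp(-4*I*pi/7))]
      = (1/7)[(1) + (exp(-2*I*pi/7)) + (exp(-4*I*pi/7)) + (exp(-6*I*pi/7)) + (exp(6*I*pi/7)) + (exp(4*I*pi/7)) + (exp(2*I*pi/7))] = 0/7 = 0
  <chi_3*chi_5, chi_3> = (1/7)[1*(1)*conj(1) + 1*(exp(2*I*pi/7))*conj(exp(6*I*pi/7)) + 1*(exp(4*I*pi/7))*conj(exp(-2*I*pi/7)) + 1*(exp(6*I*pi/7))*conj(exp(4*I*pi/7)) + 1*(exp(-6*I*pi/7))*conj(exp(-4*I*pi/7)) + 1*(exp(-4*I*pi/7))*conj(exp(2*I*pi/7)) + 1*(exp(-2*I*pi/7))*conj(exp(-6*I*pi/7))]
      = (1/7)[(1) + (exp(-4*I*pi/7)) + (exp(6*I*pi/7)) + (exp(2*I*pi/7)) + (exp(-2*I*pi/7)) + (exp(-6*I*pi/7)) + (exp(4*I*pi/7))] = 0/7 = 0
  <chi_3*chi_5, chi_4> = (1/7)[1*(1)*conj(1) + 1*(exp(2*I*pi/7))*conj(exp(-6*I*pi/7)) + 1*(exp(4*I*pi/7))*conj(exp(2*I*pi/7)) + 1*(exp(6*I*pi/7))*conj(exp(-4*I*pi/7)) + 1*(exp(-6*I*pi/7))*conj(exp(4*I*pi/7)) + 1*(exp(-4*I*pi/7))*conj(exp(-2*I*pi/7)) + 1*(exp(-2*I*pi/7))*conj(exp(6*I*pi/7))]
      = (1/7)[(1) + (exp(-6*I*pi/7)) + (exp(2*I*pi/7)) + (exp(-4*I*pi/7)) + (exp(4*I*pi/7)) + (exp(-2*I*pi/7)) + (exp(6*I*pi/7))] = 0/7 = 0
  <chi_3*chi_5, chi_5> = (1/7)[1*(1)*conj(1) + 1*(exp(2*I*pi/7))*conj(exp(-4*I*pi/7)) + 1*(exp(4*I*pi/7))*conj(exp(6*I*pi/7)) + 1*(exp(6*I*pi/7))*conj(exp(2*I*pi/7)) + 1*(exp(-6*I*pi/7))*conj(exp(-2*I*pi/7)) + 1*(exp(-4*I*pi/7))*conj(exp(-6*I*pi/7)) + 1*(exp(-2*I*pi/7))*conj(exp(4*I*pi/7))]
      = (1/7)[(1) + (exp(6*I*pi/7)) + (exp(-2*I*pi/7)) + (exp(4*I*pi/7)) + (exp(-4*I*pi/7)) + (exp(2*I*pi/7)) + (exp(-6*I*pi/7))] = 0/7 = 0
  <chi_3*chi_5, chi_6> = (1/7)[1*(1)*conj(1) + 1*(exp(2*I*pi/7))*conj(exp(-2*I*pi/7)) + 1*(exp(4*I*pi/7))*conj(exp(-4*I*pi/7)) + 1*(exp(6*I*pi/7))*conj(exp(-6*I*pi/7)) + 1*(exp(-6*I*pi/7))*conj(exp(6*I*pi/7)) + 1*(exp(-4*I*pi/7))*conj(exp(4*I*pi/7)) + 1*(exp(-2*I*pi/7))*conj(exp(2*I*pi/7))]
      = (1/7)[(1) + (exp(4*I*pi/7)) + (exp(-6*I*pi/7)) + (exp(-2*I*pi/7)) + (exp(2*I*pi/7)) + (exp(6*I*pi/7)) + (exp(-4*I*pi/7))] = 0/7 = 0
(Exp terms are combined using exp(i*s)*conj(exp(i*t)) = exp(i*(s-t)), and sums of them are collapsed using the identity that for every m > 1 the m distinct m-th roots of unity sum to 0, e.g. 1 + exp(2*I*pi/3) + exp(-2*I*pi/3) = 0.)
Hence the multiplicities are chi_1: 1. Dimension check: dim(chi_3)*dim(chi_5) = 1*1 = 1 and sum (mult * dim) = 1*1 = 1.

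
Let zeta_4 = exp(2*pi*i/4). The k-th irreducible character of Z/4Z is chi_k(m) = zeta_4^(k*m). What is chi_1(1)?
chi_1(1) = zeta_4^1 = I

Justification: chi_1(1) = zeta_4^(1*1) = zeta_4^1. Since zeta_4^4 = 1, this equals zeta_4^1 = exp(2*pi*i*1/4) = I.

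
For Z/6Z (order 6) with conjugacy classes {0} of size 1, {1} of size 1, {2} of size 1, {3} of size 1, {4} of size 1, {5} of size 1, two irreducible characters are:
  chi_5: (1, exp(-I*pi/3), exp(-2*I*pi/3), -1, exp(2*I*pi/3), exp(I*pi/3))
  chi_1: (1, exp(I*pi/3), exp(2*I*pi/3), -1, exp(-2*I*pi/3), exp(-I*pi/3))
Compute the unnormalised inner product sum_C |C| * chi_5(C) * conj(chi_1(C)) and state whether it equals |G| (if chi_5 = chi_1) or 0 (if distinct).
Sum = 0; so <chi_5, chi_1> = 0 (distinct irreducibles are orthogonal).

Working: Compute term by term over conjugacy classes (|C| * chi_5(C) * conj(chi_1(C))):
  1*(1)*conj(1) + 1*(exp(-I*pi/3))*conj(exp(I*pi/3)) + 1*(exp(-2*I*pi/3))*conj(exp(2*I*pi/3)) + 1*(-1)*conj(-1) + 1*(exp(2*I*pi/3))*conj(exp(-2*I*pi/3)) + 1*(exp(I*pi/3))*conj(exp(-I*pi/3))
  = (1) + (exp(-2*I*pi/3)) + (exp(2*I*pi/3)) + (1) + (exp(-2*I*pi/3)) + (exp(2*I*pi/3))
  = 0.
(Exp terms are combined using exp(i*s)*conj(exp(i*t)) = exp(i*(s-t)), and sums of them are collapsed using the identity that for every m > 1 the m distinct m-th roots of unity sum to 0, e.g. 1 + exp(2*I*pi/3) + exp(-2*I*pi/3) = 0.)
Dividing by |G| = 6 gives 0/6 = 0, matching the row-orthogonality relation <chi_5, chi_1> = [chi_5 = chi_1].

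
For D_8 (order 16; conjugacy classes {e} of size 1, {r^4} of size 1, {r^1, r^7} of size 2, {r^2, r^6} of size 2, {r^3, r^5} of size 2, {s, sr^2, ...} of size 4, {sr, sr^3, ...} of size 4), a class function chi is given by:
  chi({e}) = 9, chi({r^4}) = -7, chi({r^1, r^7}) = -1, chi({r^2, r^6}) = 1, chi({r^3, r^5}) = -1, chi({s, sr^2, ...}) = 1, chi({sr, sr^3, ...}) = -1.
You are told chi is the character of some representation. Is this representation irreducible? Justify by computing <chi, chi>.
Not irreducible (reducible): <chi, chi> = 9 > 1.

Reasoning: <chi, chi> = (1/|G|) sum_C |C| * |chi(C)|^2 = (1/16)[1*|9|^2 + 1*|-7|^2 + 2*|-1|^2 + 2*|1|^2 + 2*|-1|^2 + 4*|1|^2 + 4*|-1|^2]
  = (1/16)[(81) + (49) + (2) + (2) + (2) + (4) + (4)] = 144/16 = 9.
A character is irreducible iff <chi, chi> = 1, so this representation is reducible.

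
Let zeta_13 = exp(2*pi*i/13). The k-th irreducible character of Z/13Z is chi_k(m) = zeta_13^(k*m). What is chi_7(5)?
chi_7(5) = zeta_13^35 = exp(-8*I*pi/13)

chi_7(5) = zeta_13^(7*5) = zeta_13^35. Since zeta_13^13 = 1, this equals zeta_13^9 = exp(2*pi*i*9/13) = exp(-8*I*pi/13).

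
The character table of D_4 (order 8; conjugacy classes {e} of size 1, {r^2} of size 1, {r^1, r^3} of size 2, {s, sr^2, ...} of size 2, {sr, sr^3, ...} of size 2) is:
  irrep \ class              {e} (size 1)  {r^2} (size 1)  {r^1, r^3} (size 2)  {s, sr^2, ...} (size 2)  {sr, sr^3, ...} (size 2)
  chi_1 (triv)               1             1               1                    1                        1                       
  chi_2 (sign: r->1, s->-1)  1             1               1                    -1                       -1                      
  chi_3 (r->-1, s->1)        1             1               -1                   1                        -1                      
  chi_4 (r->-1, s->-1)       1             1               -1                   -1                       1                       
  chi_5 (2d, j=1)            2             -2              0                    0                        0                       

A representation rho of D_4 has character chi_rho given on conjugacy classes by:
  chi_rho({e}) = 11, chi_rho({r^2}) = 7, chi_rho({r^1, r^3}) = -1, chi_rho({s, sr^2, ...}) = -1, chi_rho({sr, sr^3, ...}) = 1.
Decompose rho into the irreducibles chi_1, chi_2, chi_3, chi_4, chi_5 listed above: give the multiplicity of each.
Multiplicities: chi_1: 2, chi_2: 2, chi_3: 2, chi_4: 3, chi_5: 1.

Derivation: Use <chi_rho, chi> = (1/|G|) sum_C |C| * chi_rho(C) * conj(chi(C)) with |G| = 8 for each irreducible chi in the table:
  <chi_rho, chi_1> = (1/8)[1*(11)*conj(1) + 1*(7)*conj(1) + 2*(-1)*conj(1) + 2*(-1)*conj(1) + 2*(1)*conj(1)]
      = (1/8)[(11) + (7) + (-2) + (-2) + (2)] = 16/8 = 2
  <chi_rho, chi_2> = (1/8)[1*(11)*conj(1) + 1*(7)*conj(1) + 2*(-1)*conj(1) + 2*(-1)*conj(-1) + 2*(1)*conj(-1)]
      = (1/8)[(11) + (7) + (-2) + (2) + (-2)] = 16/8 = 2
  <chi_rho, chi_3> = (1/8)[1*(11)*conj(1) + 1*(7)*conj(1) + 2*(-1)*conj(-1) + 2*(-1)*conj(1) + 2*(1)*conj(-1)]
      = (1/8)[(11) + (7) + (2) + (-2) + (-2)] = 16/8 = 2
  <chi_rho, chi_4> = (1/8)[1*(11)*conj(1) + 1*(7)*conj(1) + 2*(-1)*conj(-1) + 2*(-1)*conj(-1) + 2*(1)*conj(1)]
      = (1/8)[(11) + (7) + (2) + (2) + (2)] = 24/8 = 3
  <chi_rho, chi_5> = (1/8)[1*(11)*conj(2) + 1*(7)*conj(-2) + 2*(-1)*conj(0) + 2*(-1)*conj(0) + 2*(1)*conj(0)]
      = (1/8)[(22) + (-14) + (0) + (0) + (0)] = 8/8 = 1
Dimension check: dim(rho) = sum (mult * dim) = 2*1 + 2*1 + 2*1 + 3*1 + 1*2 = 11 = chi_rho(e) = 11.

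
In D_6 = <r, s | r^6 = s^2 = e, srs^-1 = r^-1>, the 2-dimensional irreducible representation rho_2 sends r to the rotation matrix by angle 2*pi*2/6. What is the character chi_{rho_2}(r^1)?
chi_{rho_2}(r^1) = 2*cos(2*pi*2*1/6) = -1

rho_2(r^1) is rotation by angle 2*pi*2*1/6, whose trace is 2*cos(2*pi*2*1/6) = -1.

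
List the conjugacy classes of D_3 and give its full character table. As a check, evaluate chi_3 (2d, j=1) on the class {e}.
Conjugacy classes: {e} of size 1, {r^1, r^2} of size 2, {s, sr, ..., sr^2} of size 3.
Character table:
  irrep \ class              {e} (size 1)  {r^1, r^2} (size 2)  {s, sr, ..., sr^2} (size 3)
  chi_1 (triv)               1             1                    1                          
  chi_2 (sign: r->1, s->-1)  1             1                    -1                         
  chi_3 (2d, j=1)            2             -1                   0                          

Spot check: chi_3 (2d, j=1) on {e} = 2.

Working: D_3 has order 2*3 = 6 with 3 conjugacy classes, hence 3 irreducibles. Sum of squared dims 1 + 1 + 4 = 6 = |G|. Linear characters come from the abelianisation; the 2-dimensional irreps have character r^k -> 2*cos(2*pi*j*k/3), reflections -> 0.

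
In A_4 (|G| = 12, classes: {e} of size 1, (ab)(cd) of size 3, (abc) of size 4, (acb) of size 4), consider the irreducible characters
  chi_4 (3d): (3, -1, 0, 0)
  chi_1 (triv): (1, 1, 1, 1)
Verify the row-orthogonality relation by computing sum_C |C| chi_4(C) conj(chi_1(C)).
Sum = 0; so <chi_4, chi_1> = 0 (distinct irreducibles are orthogonal).

Reasoning: Compute term by term over conjugacy classes (|C| * chi_4(C) * conj(chi_1(C))):
  1*(3)*conj(1) + 3*(-1)*conj(1) + 4*(0)*conj(1) + 4*(0)*conj(1)
  = (3) + (-3) + (0) + (0)
  = 0.
(Exp terms are combined using exp(i*s)*conj(exp(i*t)) = exp(i*(s-t)), and sums of them are collapsed using the identity that for every m > 1 the m distinct m-th roots of unity sum to 0, e.g. 1 + exp(2*I*pi/3) + exp(-2*I*pi/3) = 0.)
Dividing by |G| = 12 gives 0/12 = 0, matching the row-orthogonality relation <chi_4, chi_1> = [chi_4 = chi_1].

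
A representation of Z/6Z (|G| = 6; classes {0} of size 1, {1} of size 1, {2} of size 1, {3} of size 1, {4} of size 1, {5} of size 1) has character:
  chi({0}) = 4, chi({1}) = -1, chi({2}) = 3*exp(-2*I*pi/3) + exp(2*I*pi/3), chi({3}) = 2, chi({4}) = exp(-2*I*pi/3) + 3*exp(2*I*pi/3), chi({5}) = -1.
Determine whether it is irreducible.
Not irreducible (reducible): <chi, chi> = 6 > 1.

Solution. <chi, chi> = (1/|G|) sum_C |C| * |chi(C)|^2 = (1/6)[1*|4|^2 + 1*|-1|^2 + 1*|3*exp(-2*I*pi/3) + exp(2*I*pi/3)|^2 + 1*|2|^2 + 1*|exp(-2*I*pi/3) + 3*exp(2*I*pi/3)|^2 + 1*|-1|^2]
  = (1/6)[(16) + (1) + (7) + (4) + (7) + (1)] = 36/6 = 6.
(Exp terms are combined using exp(i*s)*conj(exp(i*t)) = exp(i*(s-t)), and sums of them are collapsed using the identity that for every m > 1 the m distinct m-th roots of unity sum to 0, e.g. 1 + exp(2*I*pi/3) + exp(-2*I*pi/3) = 0.)
A character is irreducible iff <chi, chi> = 1, so this representation is reducible.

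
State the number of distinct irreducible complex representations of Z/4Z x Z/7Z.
28

Justification: The number of irreducible complex representations of a finite group equals its number of conjugacy classes. Z/4Z x Z/7Z is abelian of order 28, so every element is its own conjugacy class: 28 classes, so Z/4Z x Z/7Z (order 28) has exactly 28 irreducible complex representations.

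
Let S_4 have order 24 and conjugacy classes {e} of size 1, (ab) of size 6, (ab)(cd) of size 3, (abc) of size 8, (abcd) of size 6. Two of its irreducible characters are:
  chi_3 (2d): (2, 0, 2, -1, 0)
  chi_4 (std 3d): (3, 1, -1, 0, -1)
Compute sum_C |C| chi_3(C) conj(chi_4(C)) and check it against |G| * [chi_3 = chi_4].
Sum = 0; so <chi_3, chi_4> = 0 (distinct irreducibles are orthogonal).

Justification: Compute term by term over conjugacy classes (|C| * chi_3(C) * conj(chi_4(C))):
  1*(2)*conj(3) + 6*(0)*conj(1) + 3*(2)*conj(-1) + 8*(-1)*conj(0) + 6*(0)*conj(-1)
  = (6) + (0) + (-6) + (0) + (0)
  = 0.
Dividing by |G| = 24 gives 0/24 = 0, matching the row-orthogonality relation <chi_3, chi_4> = [chi_3 = chi_4].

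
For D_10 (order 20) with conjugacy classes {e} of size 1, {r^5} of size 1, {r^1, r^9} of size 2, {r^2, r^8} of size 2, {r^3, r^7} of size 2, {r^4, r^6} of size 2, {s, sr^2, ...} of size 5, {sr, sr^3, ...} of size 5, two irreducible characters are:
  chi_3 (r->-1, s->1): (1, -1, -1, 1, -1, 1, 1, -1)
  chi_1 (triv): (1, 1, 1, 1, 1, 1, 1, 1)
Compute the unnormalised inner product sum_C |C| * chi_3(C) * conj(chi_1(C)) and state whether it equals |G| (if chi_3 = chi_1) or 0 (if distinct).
Sum = 0; so <chi_3, chi_1> = 0 (distinct irreducibles are orthogonal).

Argument: Compute term by term over conjugacy classes (|C| * chi_3(C) * conj(chi_1(C))):
  1*(1)*conj(1) + 1*(-1)*conj(1) + 2*(-1)*conj(1) + 2*(1)*conj(1) + 2*(-1)*conj(1) + 2*(1)*conj(1) + 5*(1)*conj(1) + 5*(-1)*conj(1)
  = (1) + (-1) + (-2) + (2) + (-2) + (2) + (5) + (-5)
  = 0.
Dividing by |G| = 20 gives 0/20 = 0, matching the row-orthogonality relation <chi_3, chi_1> = [chi_3 = chi_1].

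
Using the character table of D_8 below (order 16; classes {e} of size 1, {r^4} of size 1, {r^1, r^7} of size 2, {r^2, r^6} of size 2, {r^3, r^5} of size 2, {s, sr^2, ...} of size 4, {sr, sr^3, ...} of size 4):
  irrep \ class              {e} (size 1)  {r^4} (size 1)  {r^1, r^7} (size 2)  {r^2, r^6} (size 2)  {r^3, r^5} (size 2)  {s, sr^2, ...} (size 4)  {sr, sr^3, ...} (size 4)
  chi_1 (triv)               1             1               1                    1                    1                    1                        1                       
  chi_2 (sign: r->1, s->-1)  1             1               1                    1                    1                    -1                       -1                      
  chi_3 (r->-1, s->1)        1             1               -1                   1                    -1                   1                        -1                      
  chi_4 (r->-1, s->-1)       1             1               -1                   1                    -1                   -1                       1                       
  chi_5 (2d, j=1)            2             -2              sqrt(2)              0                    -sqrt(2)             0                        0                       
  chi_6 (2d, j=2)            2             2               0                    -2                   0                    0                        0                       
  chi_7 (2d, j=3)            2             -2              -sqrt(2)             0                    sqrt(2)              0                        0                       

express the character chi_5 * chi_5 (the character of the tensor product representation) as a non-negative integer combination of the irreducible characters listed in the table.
chi_5 tensor chi_5 = chi_1 + chi_2 + chi_6 (all other irreducibles have multiplicity 0).

Details: The character of a tensor product is the pointwise product (chi_5 * chi_5)(C) = chi_5(C) * chi_5(C):
  {e}: (2)*(2), {r^4}: (-2)*(-2), {r^1, r^7}: (sqrt(2))*(sqrt(2)), {r^2, r^6}: (0)*(0), {r^3, r^5}: (-sqrt(2))*(-sqrt(2)), {s, sr^2, ...}: (0)*(0), {sr, sr^3, ...}: (0)*(0)
so (chi_5 * chi_5) takes values
  {e} -> 4, {r^4} -> 4, {r^1, r^7} -> 2, {r^2, r^6} -> 0, {r^3, r^5} -> 2, {s, sr^2, ...} -> 0, {sr, sr^3, ...} -> 0.
Now take the inner product of this character with each irreducible chi from the table, <chi_5*chi_5, chi> = (1/16) sum_C |C| (chi_5*chi_5)(C) conj(chi(C)):
  <chi_5*chi_5, chi_1> = (1/16)[1*(4)*conj(1) + 1*(4)*conj(1) + 2*(2)*conj(1) + 2*(0)*conj(1) + 2*(2)*conj(1) + 4*(0)*conj(1) + 4*(0)*conj(1)]
      = (1/16)[(4) + (4) + (4) + (0) + (4) + (0) + (0)] = 16/16 = 1
  <chi_5*chi_5, chi_2> = (1/16)[1*(4)*conj(1) + 1*(4)*conj(1) + 2*(2)*conj(1) + 2*(0)*conj(1) + 2*(2)*conj(1) + 4*(0)*conj(-1) + 4*(0)*conj(-1)]
      = (1/16)[(4) + (4) + (4) + (0) + (4) + (0) + (0)] = 16/16 = 1
  <chi_5*chi_5, chi_3> = (1/16)[1*(4)*conj(1) + 1*(4)*conj(1) + 2*(2)*conj(-1) + 2*(0)*conj(1) + 2*(2)*conj(-1) + 4*(0)*conj(1) + 4*(0)*conj(-1)]
      = (1/16)[(4) + (4) + (-4) + (0) + (-4) + (0) + (0)] = 0/16 = 0
  <chi_5*chi_5, chi_4> = (1/16)[1*(4)*conj(1) + 1*(4)*conj(1) + 2*(2)*conj(-1) + 2*(0)*conj(1) + 2*(2)*conj(-1) + 4*(0)*conj(-1) + 4*(0)*conj(1)]
      = (1/16)[(4) + (4) + (-4) + (0) + (-4) + (0) + (0)] = 0/16 = 0
  <chi_5*chi_5, chi_5> = (1/16)[1*(4)*conj(2) + 1*(4)*conj(-2) + 2*(2)*conj(sqrt(2)) + 2*(0)*conj(0) + 2*(2)*conj(-sqrt(2)) + 4*(0)*conj(0) + 4*(0)*conj(0)]
      = (1/16)[(8) + (-8) + (4*sqrt(2)) + (0) + (-4*sqrt(2)) + (0) + (0)] = 0/16 = 0
  <chi_5*chi_5, chi_6> = (1/16)[1*(4)*conj(2) + 1*(4)*conj(2) + 2*(2)*conj(0) + 2*(0)*conj(-2) + 2*(2)*conj(0) + 4*(0)*conj(0) + 4*(0)*conj(0)]
      = (1/16)[(8) + (8) + (0) + (0) + (0) + (0) + (0)] = 16/16 = 1
  <chi_5*chi_5, chi_7> = (1/16)[1*(4)*conj(2) + 1*(4)*conj(-2) + 2*(2)*conj(-sqrt(2)) + 2*(0)*conj(0) + 2*(2)*conj(sqrt(2)) + 4*(0)*conj(0) + 4*(0)*conj(0)]
      = (1/16)[(8) + (-8) + (-4*sqrt(2)) + (0) + (4*sqrt(2)) + (0) + (0)] = 0/16 = 0
Hence the multiplicities are chi_1: 1, chi_2: 1, chi_6: 1. Dimension check: dim(chi_5)*dim(chi_5) = 2*2 = 4 and sum (mult * dim) = 1*1 + 1*1 + 1*2 = 4.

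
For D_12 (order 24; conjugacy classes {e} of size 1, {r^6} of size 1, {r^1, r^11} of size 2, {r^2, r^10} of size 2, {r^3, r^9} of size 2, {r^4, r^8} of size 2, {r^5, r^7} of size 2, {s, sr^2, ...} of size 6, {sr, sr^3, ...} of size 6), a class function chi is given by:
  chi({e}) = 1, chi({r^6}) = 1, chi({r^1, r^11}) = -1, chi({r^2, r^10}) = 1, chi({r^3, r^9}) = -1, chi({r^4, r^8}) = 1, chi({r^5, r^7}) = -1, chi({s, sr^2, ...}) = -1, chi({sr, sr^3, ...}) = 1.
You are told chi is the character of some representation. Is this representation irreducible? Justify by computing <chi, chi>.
Irreducible: <chi, chi> = 1.

Working: <chi, chi> = (1/|G|) sum_C |C| * |chi(C)|^2 = (1/24)[1*|1|^2 + 1*|1|^2 + 2*|-1|^2 + 2*|1|^2 + 2*|-1|^2 + 2*|1|^2 + 2*|-1|^2 + 6*|-1|^2 + 6*|1|^2]
  = (1/24)[(1) + (1) + (2) + (2) + (2) + (2) + (2) + (6) + (6)] = 24/24 = 1.
A character is irreducible iff <chi, chi> = 1, so this representation is irreducible.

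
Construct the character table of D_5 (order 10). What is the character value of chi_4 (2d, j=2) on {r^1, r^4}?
Conjugacy classes: {e} of size 1, {r^1, r^4} of size 2, {r^2, r^3} of size 2, {s, sr, ..., sr^4} of size 5.
Character table:
  irrep \ class              {e} (size 1)  {r^1, r^4} (size 2)  {r^2, r^3} (size 2)  {s, sr, ..., sr^4} (size 5)
  chi_1 (triv)               1             1                    1                    1                          
  chi_2 (sign: r->1, s->-1)  1             1                    1                    -1                         
  chi_3 (2d, j=1)            2             -1/2 + sqrt(5)/2     -sqrt(5)/2 - 1/2     0                          
  chi_4 (2d, j=2)            2             -sqrt(5)/2 - 1/2     -1/2 + sqrt(5)/2     0                          

Spot check: chi_4 (2d, j=2) on {r^1, r^4} = -sqrt(5)/2 - 1/2.

Justification: D_5 has order 2*5 = 10 with 4 conjugacy classes, hence 4 irreducibles. Sum of squared dims 1 + 1 + 4 + 4 = 10 = |G|. Linear characters come from the abelianisation; the 2-dimensional irreps have character r^k -> 2*cos(2*pi*j*k/5), reflections -> 0.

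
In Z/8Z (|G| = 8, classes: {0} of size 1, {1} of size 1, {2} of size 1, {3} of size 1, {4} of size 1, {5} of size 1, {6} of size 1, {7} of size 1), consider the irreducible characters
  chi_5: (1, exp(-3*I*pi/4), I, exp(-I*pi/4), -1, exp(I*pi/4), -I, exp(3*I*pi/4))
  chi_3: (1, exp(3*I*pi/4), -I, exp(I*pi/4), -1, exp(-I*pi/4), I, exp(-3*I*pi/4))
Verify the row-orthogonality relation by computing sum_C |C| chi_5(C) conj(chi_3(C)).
Sum = 0; so <chi_5, chi_3> = 0 (distinct irreducibles are orthogonal).

Solution. Compute term by term over conjugacy classes (|C| * chi_5(C) * conj(chi_3(C))):
  1*(1)*conj(1) + 1*(exp(-3*I*pi/4))*conj(exp(3*I*pi/4)) + 1*(I)*conj(-I) + 1*(exp(-I*pi/4))*conj(exp(I*pi/4)) + 1*(-1)*conj(-1) + 1*(exp(I*pi/4))*conj(exp(-I*pi/4)) + 1*(-I)*conj(I) + 1*(exp(3*I*pi/4))*conj(exp(-3*I*pi/4))
  = (1) + (I) + (-1) + (-I) + (1) + (I) + (-1) + (-I)
  = 0.
(Exp terms are combined using exp(i*s)*conj(exp(i*t)) = exp(i*(s-t)), and sums of them are collapsed using the identity that for every m > 1 the m distinct m-th roots of unity sum to 0, e.g. 1 + exp(2*I*pi/3) + exp(-2*I*pi/3) = 0.)
Dividing by |G| = 8 gives 0/8 = 0, matching the row-orthogonality relation <chi_5, chi_3> = [chi_5 = chi_3].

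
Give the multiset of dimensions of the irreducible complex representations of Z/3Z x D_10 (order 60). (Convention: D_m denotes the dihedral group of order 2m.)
Dimensions: 1, 1, 1, 1, 1, 1, 1, 1, 1, 1, 1, 1, 2, 2, 2, 2, 2, 2, 2, 2, 2, 2, 2, 2

Why: There are 24 irreducibles (= number of conjugacy classes). Their dimensions d_i satisfy sum d_i^2 = |G| = 60: 1 + 1 + 1 + 1 + 1 + 1 + 1 + 1 + 1 + 1 + 1 + 1 + 4 + 4 + 4 + 4 + 4 + 4 + 4 + 4 + 4 + 4 + 4 + 4 = 60. (For the product with Z/3Z: each of the 3 1-dim characters of Z/3Z tensors with each irrep of D_10, giving 3 copies of each D_10-dimension.)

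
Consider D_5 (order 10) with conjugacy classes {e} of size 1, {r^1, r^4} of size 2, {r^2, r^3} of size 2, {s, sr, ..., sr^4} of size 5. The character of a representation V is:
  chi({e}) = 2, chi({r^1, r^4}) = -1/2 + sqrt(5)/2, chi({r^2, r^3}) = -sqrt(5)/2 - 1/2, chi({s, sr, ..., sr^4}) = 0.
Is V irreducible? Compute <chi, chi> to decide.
Irreducible: <chi, chi> = 1.

Reasoning: <chi, chi> = (1/|G|) sum_C |C| * |chi(C)|^2 = (1/10)[1*|2|^2 + 2*|-1/2 + sqrt(5)/2|^2 + 2*|-sqrt(5)/2 - 1/2|^2 + 5*|0|^2]
  = (1/10)[(4) + (3 - sqrt(5)) + (sqrt(5) + 3) + (0)] = 10/10 = 1.
A character is irreducible iff <chi, chi> = 1, so this representation is irreducible.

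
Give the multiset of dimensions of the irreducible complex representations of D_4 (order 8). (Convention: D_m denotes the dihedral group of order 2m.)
Dimensions: 1, 1, 1, 1, 2

Explanation: There are 5 irreducibles (= number of conjugacy classes). Their dimensions d_i satisfy sum d_i^2 = |G| = 8: 1 + 1 + 1 + 1 + 4 = 8.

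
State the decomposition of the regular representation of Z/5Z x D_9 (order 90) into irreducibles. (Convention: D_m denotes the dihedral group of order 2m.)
Each irreducible V_i of dimension d_i appears with multiplicity d_i, i.e. rho_reg = (direct sum over all irreducibles V_i) d_i V_i. The irreducible dimensions for Z/5Z x D_9 are 1, 1, 1, 1, 1, 1, 1, 1, 1, 1, 2, 2, 2, 2, 2, 2, 2, 2, 2, 2, 2, 2, 2, 2, 2, 2, 2, 2, 2, 2: 10 irreducibles of dimension 1, each with multiplicity 1; 20 irreducibles of dimension 2, each with multiplicity 2. Total dimension 10*1*1 + 20*2*2 = 90 = |G|.

Working: General theorem: in the regular representation of a finite group G, each irreducible appears with multiplicity equal to its dimension. Check: dim(rho_reg) = sum d_i^2 = 1 + 1 + 1 + 1 + 1 + 1 + 1 + 1 + 1 + 1 + 4 + 4 + 4 + 4 + 4 + 4 + 4 + 4 + 4 + 4 + 4 + 4 + 4 + 4 + 4 + 4 + 4 + 4 + 4 + 4 = 90 = |G|.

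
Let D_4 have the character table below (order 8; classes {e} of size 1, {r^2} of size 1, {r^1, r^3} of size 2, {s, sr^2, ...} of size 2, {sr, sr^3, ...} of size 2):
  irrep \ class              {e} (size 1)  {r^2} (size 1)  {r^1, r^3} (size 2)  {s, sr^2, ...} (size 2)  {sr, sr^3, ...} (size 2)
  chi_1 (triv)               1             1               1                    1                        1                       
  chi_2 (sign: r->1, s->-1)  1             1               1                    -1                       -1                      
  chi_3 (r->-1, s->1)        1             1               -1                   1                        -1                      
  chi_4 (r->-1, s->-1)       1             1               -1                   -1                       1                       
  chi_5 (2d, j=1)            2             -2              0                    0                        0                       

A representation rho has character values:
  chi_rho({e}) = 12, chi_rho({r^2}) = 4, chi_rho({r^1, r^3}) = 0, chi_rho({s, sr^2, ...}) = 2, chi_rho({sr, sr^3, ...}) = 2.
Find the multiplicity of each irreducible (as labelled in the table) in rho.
Multiplicities: chi_1: 3, chi_2: 1, chi_3: 2, chi_4: 2, chi_5: 2.

Explanation: Use <chi_rho, chi> = (1/|G|) sum_C |C| * chi_rho(C) * conj(chi(C)) with |G| = 8 for each irreducible chi in the table:
  <chi_rho, chi_1> = (1/8)[1*(12)*conj(1) + 1*(4)*conj(1) + 2*(0)*conj(1) + 2*(2)*conj(1) + 2*(2)*conj(1)]
      = (1/8)[(12) + (4) + (0) + (4) + (4)] = 24/8 = 3
  <chi_rho, chi_2> = (1/8)[1*(12)*conj(1) + 1*(4)*conj(1) + 2*(0)*conj(1) + 2*(2)*conj(-1) + 2*(2)*conj(-1)]
      = (1/8)[(12) + (4) + (0) + (-4) + (-4)] = 8/8 = 1
  <chi_rho, chi_3> = (1/8)[1*(12)*conj(1) + 1*(4)*conj(1) + 2*(0)*conj(-1) + 2*(2)*conj(1) + 2*(2)*conj(-1)]
      = (1/8)[(12) + (4) + (0) + (4) + (-4)] = 16/8 = 2
  <chi_rho, chi_4> = (1/8)[1*(12)*conj(1) + 1*(4)*conj(1) + 2*(0)*conj(-1) + 2*(2)*conj(-1) + 2*(2)*conj(1)]
      = (1/8)[(12) + (4) + (0) + (-4) + (4)] = 16/8 = 2
  <chi_rho, chi_5> = (1/8)[1*(12)*conj(2) + 1*(4)*conj(-2) + 2*(0)*conj(0) + 2*(2)*conj(0) + 2*(2)*conj(0)]
      = (1/8)[(24) + (-8) + (0) + (0) + (0)] = 16/8 = 2
Dimension check: dim(rho) = sum (mult * dim) = 3*1 + 1*1 + 2*1 + 2*1 + 2*2 = 12 = chi_rho(e) = 12.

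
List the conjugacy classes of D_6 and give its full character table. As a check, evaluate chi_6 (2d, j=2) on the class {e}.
Conjugacy classes: {e} of size 1, {r^3} of size 1, {r^1, r^5} of size 2, {r^2, r^4} of size 2, {s, sr^2, ...} of size 3, {sr, sr^3, ...} of size 3.
Character table:
  irrep \ class              {e} (size 1)  {r^3} (size 1)  {r^1, r^5} (size 2)  {r^2, r^4} (size 2)  {s, sr^2, ...} (size 3)  {sr, sr^3, ...} (size 3)
  chi_1 (triv)               1             1               1                    1                    1                        1                       
  chi_2 (sign: r->1, s->-1)  1             1               1                    1                    -1                       -1                      
  chi_3 (r->-1, s->1)        1             -1              -1                   1                    1                        -1                      
  chi_4 (r->-1, s->-1)       1             -1              -1                   1                    -1                       1                       
  chi_5 (2d, j=1)            2             -2              1                    -1                   0                        0                       
  chi_6 (2d, j=2)            2             2               -1                   -1                   0                        0                       

Spot check: chi_6 (2d, j=2) on {e} = 2.

Explanation: D_6 has order 2*6 = 12 with 6 conjugacy classes, hence 6 irreducibles. Sum of squared dims 1 + 1 + 1 + 1 + 4 + 4 = 12 = |G|. Linear characters come from the abelianisation; the 2-dimensional irreps have character r^k -> 2*cos(2*pi*j*k/6), reflections -> 0.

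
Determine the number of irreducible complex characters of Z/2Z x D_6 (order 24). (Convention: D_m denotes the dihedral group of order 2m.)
12

Details: The number of irreducible complex representations of a finite group equals its number of conjugacy classes. For a direct product, #classes(G x H) = #classes(G) * #classes(H). Z/2Z has 2 classes (abelian), D_6 has 6 classes, so 2 * 6 = 12, so Z/2Z x D_6 (order 24) has exactly 12 irreducible complex representations.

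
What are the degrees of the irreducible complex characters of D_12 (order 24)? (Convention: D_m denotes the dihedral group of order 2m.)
Dimensions: 1, 1, 1, 1, 2, 2, 2, 2, 2

Why: There are 9 irreducibles (= number of conjugacy classes). Their dimensions d_i satisfy sum d_i^2 = |G| = 24: 1 + 1 + 1 + 1 + 4 + 4 + 4 + 4 + 4 = 24.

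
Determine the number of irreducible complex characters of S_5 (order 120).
7

The number of irreducible complex representations of a finite group equals its number of conjugacy classes. Conjugacy classes in S_5 correspond to cycle types, i.e. partitions of 5; there are p(5) = 7 of them, so S_5 (order 120) has exactly 7 irreducible complex representations.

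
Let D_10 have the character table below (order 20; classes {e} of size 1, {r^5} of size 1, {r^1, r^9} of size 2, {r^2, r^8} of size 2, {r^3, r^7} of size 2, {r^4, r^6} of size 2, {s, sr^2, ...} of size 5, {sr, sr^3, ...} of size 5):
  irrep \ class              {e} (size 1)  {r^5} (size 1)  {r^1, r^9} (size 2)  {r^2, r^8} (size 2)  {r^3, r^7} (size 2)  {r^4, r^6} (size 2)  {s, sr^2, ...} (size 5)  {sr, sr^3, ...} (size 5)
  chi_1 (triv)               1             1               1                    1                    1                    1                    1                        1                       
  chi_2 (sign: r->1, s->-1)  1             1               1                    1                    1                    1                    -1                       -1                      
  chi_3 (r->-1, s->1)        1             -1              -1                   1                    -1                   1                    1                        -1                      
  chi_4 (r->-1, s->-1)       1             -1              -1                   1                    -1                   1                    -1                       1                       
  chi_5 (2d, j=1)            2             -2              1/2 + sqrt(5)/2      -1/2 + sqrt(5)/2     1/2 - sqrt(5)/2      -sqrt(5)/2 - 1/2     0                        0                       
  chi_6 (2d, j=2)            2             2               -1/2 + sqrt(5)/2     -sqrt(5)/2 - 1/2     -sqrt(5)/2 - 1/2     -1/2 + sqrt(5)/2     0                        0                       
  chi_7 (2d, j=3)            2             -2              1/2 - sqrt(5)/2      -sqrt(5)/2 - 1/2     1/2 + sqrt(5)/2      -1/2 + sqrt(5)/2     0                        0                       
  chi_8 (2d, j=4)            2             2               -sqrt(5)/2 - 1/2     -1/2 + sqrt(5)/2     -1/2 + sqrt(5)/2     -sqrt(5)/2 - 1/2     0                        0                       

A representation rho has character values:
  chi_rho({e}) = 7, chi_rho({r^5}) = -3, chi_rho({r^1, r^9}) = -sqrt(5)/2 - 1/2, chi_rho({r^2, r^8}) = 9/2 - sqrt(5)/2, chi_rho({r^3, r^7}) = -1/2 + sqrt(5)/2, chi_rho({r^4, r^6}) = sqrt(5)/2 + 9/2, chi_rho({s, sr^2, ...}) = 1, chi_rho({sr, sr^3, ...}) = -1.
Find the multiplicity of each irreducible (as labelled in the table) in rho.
Multiplicities: chi_1: 1, chi_2: 1, chi_3: 2, chi_4: 1, chi_5: 0, chi_6: 0, chi_7: 1, chi_8: 0.

Solution. Use <chi_rho, chi> = (1/|G|) sum_C |C| * chi_rho(C) * conj(chi(C)) with |G| = 20 for each irreducible chi in the table:
  <chi_rho, chi_1> = (1/20)[1*(7)*conj(1) + 1*(-3)*conj(1) + 2*(-sqrt(5)/2 - 1/2)*conj(1) + 2*(9/2 - sqrt(5)/2)*conj(1) + 2*(-1/2 + sqrt(5)/2)*conj(1) + 2*(sqrt(5)/2 + 9/2)*conj(1) + 5*(1)*conj(1) + 5*(-1)*conj(1)]
      = (1/20)[(7) + (-3) + (-sqrt(5) - 1) + (9 - sqrt(5)) + (-1 + sqrt(5)) + (sqrt(5) + 9) + (5) + (-5)] = 20/20 = 1
  <chi_rho, chi_2> = (1/20)[1*(7)*conj(1) + 1*(-3)*conj(1) + 2*(-sqrt(5)/2 - 1/2)*conj(1) + 2*(9/2 - sqrt(5)/2)*conj(1) + 2*(-1/2 + sqrt(5)/2)*conj(1) + 2*(sqrt(5)/2 + 9/2)*conj(1) + 5*(1)*conj(-1) + 5*(-1)*conj(-1)]
      = (1/20)[(7) + (-3) + (-sqrt(5) - 1) + (9 - sqrt(5)) + (-1 + sqrt(5)) + (sqrt(5) + 9) + (-5) + (5)] = 20/20 = 1
  <chi_rho, chi_3> = (1/20)[1*(7)*conj(1) + 1*(-3)*conj(-1) + 2*(-sqrt(5)/2 - 1/2)*conj(-1) + 2*(9/2 - sqrt(5)/2)*conj(1) + 2*(-1/2 + sqrt(5)/2)*conj(-1) + 2*(sqrt(5)/2 + 9/2)*conj(1) + 5*(1)*conj(1) + 5*(-1)*conj(-1)]
      = (1/20)[(7) + (3) + (1 + sqrt(5)) + (9 - sqrt(5)) + (1 - sqrt(5)) + (sqrt(5) + 9) + (5) + (5)] = 40/20 = 2
  <chi_rho, chi_4> = (1/20)[1*(7)*conj(1) + 1*(-3)*conj(-1) + 2*(-sqrt(5)/2 - 1/2)*conj(-1) + 2*(9/2 - sqrt(5)/2)*conj(1) + 2*(-1/2 + sqrt(5)/2)*conj(-1) + 2*(sqrt(5)/2 + 9/2)*conj(1) + 5*(1)*conj(-1) + 5*(-1)*conj(1)]
      = (1/20)[(7) + (3) + (1 + sqrt(5)) + (9 - sqrt(5)) + (1 - sqrt(5)) + (sqrt(5) + 9) + (-5) + (-5)] = 20/20 = 1
  <chi_rho, chi_5> = (1/20)[1*(7)*conj(2) + 1*(-3)*conj(-2) + 2*(-sqrt(5)/2 - 1/2)*conj(1/2 + sqrt(5)/2) + 2*(9/2 - sqrt(5)/2)*conj(-1/2 + sqrt(5)/2) + 2*(-1/2 + sqrt(5)/2)*conj(1/2 - sqrt(5)/2) + 2*(sqrt(5)/2 + 9/2)*conj(-sqrt(5)/2 - 1/2) + 5*(1)*conj(0) + 5*(-1)*conj(0)]
      = (1/20)[(14) + (6) + (-3 - sqrt(5)) + (-7 + 5*sqrt(5)) + (-3 + sqrt(5)) + (-5*sqrt(5) - 7) + (0) + (0)] = 0/20 = 0
  <chi_rho, chi_6> = (1/20)[1*(7)*conj(2) + 1*(-3)*conj(2) + 2*(-sqrt(5)/2 - 1/2)*conj(-1/2 + sqrt(5)/2) + 2*(9/2 - sqrt(5)/2)*conj(-sqrt(5)/2 - 1/2) + 2*(-1/2 + sqrt(5)/2)*conj(-sqrt(5)/2 - 1/2) + 2*(sqrt(5)/2 + 9/2)*conj(-1/2 + sqrt(5)/2) + 5*(1)*conj(0) + 5*(-1)*conj(0)]
      = (1/20)[(14) + (-6) + (-2) + (-4*sqrt(5) - 2) + (-2) + (-2 + 4*sqrt(5)) + (0) + (0)] = 0/20 = 0
  <chi_rho, chi_7> = (1/20)[1*(7)*conj(2) + 1*(-3)*conj(-2) + 2*(-sqrt(5)/2 - 1/2)*conj(1/2 - sqrt(5)/2) + 2*(9/2 - sqrt(5)/2)*conj(-sqrt(5)/2 - 1/2) + 2*(-1/2 + sqrt(5)/2)*conj(1/2 + sqrt(5)/2) + 2*(sqrt(5)/2 + 9/2)*conj(-1/2 + sqrt(5)/2) + 5*(1)*conj(0) + 5*(-1)*conj(0)]
      = (1/20)[(14) + (6) + (2) + (-4*sqrt(5) - 2) + (2) + (-2 + 4*sqrt(5)) + (0) + (0)] = 20/20 = 1
  <chi_rho, chi_8> = (1/20)[1*(7)*conj(2) + 1*(-3)*conj(2) + 2*(-sqrt(5)/2 - 1/2)*conj(-sqrt(5)/2 - 1/2) + 2*(9/2 - sqrt(5)/2)*conj(-1/2 + sqrt(5)/2) + 2*(-1/2 + sqrt(5)/2)*conj(-1/2 + sqrt(5)/2) + 2*(sqrt(5)/2 + 9/2)*conj(-sqrt(5)/2 - 1/2) + 5*(1)*conj(0) + 5*(-1)*conj(0)]
      = (1/20)[(14) + (-6) + (sqrt(5) + 3) + (-7 + 5*sqrt(5)) + (3 - sqrt(5)) + (-5*sqrt(5) - 7) + (0) + (0)] = 0/20 = 0
Dimension check: dim(rho) = sum (mult * dim) = 1*1 + 1*1 + 2*1 + 1*1 + 0*2 + 0*2 + 1*2 + 0*2 = 7 = chi_rho(e) = 7.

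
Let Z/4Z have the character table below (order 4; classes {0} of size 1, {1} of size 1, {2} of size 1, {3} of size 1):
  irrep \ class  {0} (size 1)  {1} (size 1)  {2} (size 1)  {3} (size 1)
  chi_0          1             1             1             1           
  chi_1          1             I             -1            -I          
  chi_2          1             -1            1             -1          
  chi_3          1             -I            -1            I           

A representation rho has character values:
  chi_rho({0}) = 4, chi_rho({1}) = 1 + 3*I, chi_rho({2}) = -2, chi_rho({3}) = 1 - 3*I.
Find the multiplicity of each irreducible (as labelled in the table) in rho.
Multiplicities: chi_0: 1, chi_1: 3, chi_2: 0, chi_3: 0.

Explanation: Use <chi_rho, chi> = (1/|G|) sum_C |C| * chi_rho(C) * conj(chi(C)) with |G| = 4 for each irreducible chi in the table:
  <chi_rho, chi_0> = (1/4)[1*(4)*conj(1) + 1*(1 + 3*I)*conj(1) + 1*(-2)*conj(1) + 1*(1 - 3*I)*conj(1)]
      = (1/4)[(4) + (1 + 3*I) + (-2) + (1 - 3*I)] = 4/4 = 1
  <chi_rho, chi_1> = (1/4)[1*(4)*conj(1) + 1*(1 + 3*I)*conj(I) + 1*(-2)*conj(-1) + 1*(1 - 3*I)*conj(-I)]
      = (1/4)[(4) + (3 - I) + (2) + (3 + I)] = 12/4 = 3
  <chi_rho, chi_2> = (1/4)[1*(4)*conj(1) + 1*(1 + 3*I)*conj(-1) + 1*(-2)*conj(1) + 1*(1 - 3*I)*conj(-1)]
      = (1/4)[(4) + (-1 - 3*I) + (-2) + (-1 + 3*I)] = 0/4 = 0
  <chi_rho, chi_3> = (1/4)[1*(4)*conj(1) + 1*(1 + 3*I)*conj(-I) + 1*(-2)*conj(-1) + 1*(1 - 3*I)*conj(I)]
      = (1/4)[(4) + (-3 + I) + (2) + (-3 - I)] = 0/4 = 0
(Exp terms are combined using exp(i*s)*conj(exp(i*t)) = exp(i*(s-t)), and sums of them are collapsed using the identity that for every m > 1 the m distinct m-th roots of unity sum to 0, e.g. 1 + exp(2*I*pi/3) + exp(-2*I*pi/3) = 0.)
Dimension check: dim(rho) = sum (mult * dim) = 1*1 + 3*1 + 0*1 + 0*1 = 4 = chi_rho(e) = 4.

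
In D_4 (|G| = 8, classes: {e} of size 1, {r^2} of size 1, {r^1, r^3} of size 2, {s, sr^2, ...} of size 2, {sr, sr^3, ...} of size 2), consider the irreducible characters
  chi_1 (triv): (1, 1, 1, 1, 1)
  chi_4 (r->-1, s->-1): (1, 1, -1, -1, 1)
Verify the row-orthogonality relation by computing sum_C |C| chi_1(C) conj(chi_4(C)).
Sum = 0; so <chi_1, chi_4> = 0 (distinct irreducibles are orthogonal).

Argument: Compute term by term over conjugacy classes (|C| * chi_1(C) * conj(chi_4(C))):
  1*(1)*conj(1) + 1*(1)*conj(1) + 2*(1)*conj(-1) + 2*(1)*conj(-1) + 2*(1)*conj(1)
  = (1) + (1) + (-2) + (-2) + (2)
  = 0.
Dividing by |G| = 8 gives 0/8 = 0, matching the row-orthogonality relation <chi_1, chi_4> = [chi_1 = chi_4].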